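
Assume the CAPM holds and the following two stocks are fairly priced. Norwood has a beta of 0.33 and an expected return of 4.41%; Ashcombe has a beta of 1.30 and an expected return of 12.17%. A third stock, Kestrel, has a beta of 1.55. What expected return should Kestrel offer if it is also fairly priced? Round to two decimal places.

MRP (SML slope) = (12.17% − 4.41%) / (1.30 − 0.33) = 7.76% / 0.97 = 8.0000%
R_f (intercept) = 4.41% − 0.33 × 8.0000% = 1.7700%
E(R_Kestrel) = R_f + β × MRP = 1.7700% + 1.55 × 8.0000% = 14.17%

14.17%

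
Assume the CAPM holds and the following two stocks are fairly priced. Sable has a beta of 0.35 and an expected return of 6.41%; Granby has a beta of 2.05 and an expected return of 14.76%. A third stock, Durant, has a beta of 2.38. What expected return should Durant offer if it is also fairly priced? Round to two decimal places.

16.38%

MRP (SML slope) = (14.76% − 6.41%) / (2.05 − 0.35) = 8.35% / 1.70 = 4.9118%
R_f (intercept) = 6.41% − 0.35 × 4.9118% = 4.6909%
E(R_Durant) = R_f + β × MRP = 4.6909% + 2.38 × 4.9118% = 16.38%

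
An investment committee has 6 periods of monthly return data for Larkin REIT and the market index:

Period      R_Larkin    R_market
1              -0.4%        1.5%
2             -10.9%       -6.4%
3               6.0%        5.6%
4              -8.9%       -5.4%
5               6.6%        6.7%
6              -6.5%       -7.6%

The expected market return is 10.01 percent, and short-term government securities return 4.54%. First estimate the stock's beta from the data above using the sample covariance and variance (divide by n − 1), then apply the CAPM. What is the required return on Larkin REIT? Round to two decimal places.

10.83%

Mean R_i = (-0.4 − 10.9 + 6.0 − 8.9 + 6.6 − 6.5) / 6 = -2.3500%
Mean R_m = (1.5 − 6.4 + 5.6 − 5.4 + 6.7 − 7.6) / 6 = -0.9333%
Σ(R_i − R̄_i)(R_m − R̄_m) = 231.2800  ⇒  Cov = 231.2800 / 5 = 46.2560
Σ(R_m − R̄_m)² = 201.1533  ⇒  Var(R_m) = 201.1533 / 5 = 40.2307
β = Cov / Var(R_m) = 46.2560 / 40.2307 = 1.1498
MRP = 10.01% − 4.54% = 5.47%
E(R) = R_f + β × MRP = 4.54% + 1.1498 × 5.47% = 10.83%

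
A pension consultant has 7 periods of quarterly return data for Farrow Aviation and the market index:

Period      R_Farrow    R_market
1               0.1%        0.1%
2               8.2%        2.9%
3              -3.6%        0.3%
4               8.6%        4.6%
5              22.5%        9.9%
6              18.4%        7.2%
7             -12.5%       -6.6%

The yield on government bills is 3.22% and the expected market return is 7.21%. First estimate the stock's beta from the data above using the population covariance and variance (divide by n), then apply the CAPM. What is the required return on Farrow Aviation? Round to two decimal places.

12.14%

Mean R_i = (0.1 + 8.2 − 3.6 + 8.6 + 22.5 + 18.4 − 12.5) / 7 = 5.9571%
Mean R_m = (0.1 + 2.9 + 0.3 + 4.6 + 9.9 + 7.2 − 6.6) / 7 = 2.6286%
Σ(R_i − R̄_i)(R_m − R̄_m) = 390.3886  ⇒  Cov = 390.3886 / 7 = 55.7698
Σ(R_m − R̄_m)² = 174.7143  ⇒  Var(R_m) = 174.7143 / 7 = 24.9592
β = Cov / Var(R_m) = 55.7698 / 24.9592 = 2.2344
MRP = 7.21% − 3.22% = 3.99%
E(R) = R_f + β × MRP = 3.22% + 2.2344 × 3.99% = 12.14%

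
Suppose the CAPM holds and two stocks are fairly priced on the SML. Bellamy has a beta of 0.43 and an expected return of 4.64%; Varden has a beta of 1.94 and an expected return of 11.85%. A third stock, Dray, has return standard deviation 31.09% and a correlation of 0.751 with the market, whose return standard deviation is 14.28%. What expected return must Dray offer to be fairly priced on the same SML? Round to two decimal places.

MRP = (11.85% − 4.64%) / (1.94 − 0.43) = 4.7748%
R_f = 4.64% − 0.43 × 4.7748% = 2.5868%
β_Dray = ρ·σ_i/σ_m = 0.751 × 31.09 / 14.28 = 1.6351
E(R_Dray) = R_f + β × MRP = 2.5868% + 1.6351 × 4.7748% = 10.39%

10.39%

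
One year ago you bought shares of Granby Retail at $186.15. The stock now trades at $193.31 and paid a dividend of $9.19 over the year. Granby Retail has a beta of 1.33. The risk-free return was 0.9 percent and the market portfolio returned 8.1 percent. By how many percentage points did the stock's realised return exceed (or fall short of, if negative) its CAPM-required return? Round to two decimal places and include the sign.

Realised HPR = (P1 + D1 − P0) / P0 = (193.31 + 9.19 − 186.15) / 186.15 = 16.35 / 186.15 = 8.7832%
MRP = 8.1% − 0.9% = 7.20%
CAPM required = R_f + β·MRP = 0.9% + 1.33 × 7.2% = 10.4760%
α = realised − required = 8.7832% − 10.4760% = -1.69%

-1.69%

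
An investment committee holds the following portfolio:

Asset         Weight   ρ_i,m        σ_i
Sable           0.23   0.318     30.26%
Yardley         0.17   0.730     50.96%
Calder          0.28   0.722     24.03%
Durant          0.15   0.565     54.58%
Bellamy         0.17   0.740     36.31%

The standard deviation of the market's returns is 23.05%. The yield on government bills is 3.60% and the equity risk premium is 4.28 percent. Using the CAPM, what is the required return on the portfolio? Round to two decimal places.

β_Sable = 0.318 × 30.26% / 23.05% = 0.4175
β_Yardley = 0.730 × 50.96% / 23.05% = 1.6139
β_Calder = 0.722 × 24.03% / 23.05% = 0.7527
β_Durant = 0.565 × 54.58% / 23.05% = 1.3379
β_Bellamy = 0.740 × 36.31% / 23.05% = 1.1657
β_P = Σ w_i β_i = 0.23×0.4175 + 0.17×1.6139 + 0.28×0.7527 + 0.15×1.3379 + 0.17×1.1657 = 0.9800
E(R_P) = R_f + β_P × MRP = 3.60% + 0.9800 × 4.28% = 7.79%

7.79%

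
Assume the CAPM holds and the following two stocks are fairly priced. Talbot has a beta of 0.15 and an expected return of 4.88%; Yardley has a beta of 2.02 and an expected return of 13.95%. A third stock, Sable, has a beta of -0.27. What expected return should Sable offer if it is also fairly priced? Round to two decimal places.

MRP (SML slope) = (13.95% − 4.88%) / (2.02 − 0.15) = 9.07% / 1.87 = 4.8503%
R_f (intercept) = 4.88% − 0.15 × 4.8503% = 4.1525%
E(R_Sable) = R_f + β × MRP = 4.1525% + -0.27 × 4.8503% = 2.84%

2.84%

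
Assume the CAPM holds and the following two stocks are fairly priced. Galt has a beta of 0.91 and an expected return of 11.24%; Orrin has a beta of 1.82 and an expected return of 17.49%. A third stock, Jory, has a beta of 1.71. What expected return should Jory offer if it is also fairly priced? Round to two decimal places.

MRP (SML slope) = (17.49% − 11.24%) / (1.82 − 0.91) = 6.25% / 0.91 = 6.8681%
R_f (intercept) = 11.24% − 0.91 × 6.8681% = 4.9900%
E(R_Jory) = R_f + β × MRP = 4.9900% + 1.71 × 6.8681% = 16.73%

16.73%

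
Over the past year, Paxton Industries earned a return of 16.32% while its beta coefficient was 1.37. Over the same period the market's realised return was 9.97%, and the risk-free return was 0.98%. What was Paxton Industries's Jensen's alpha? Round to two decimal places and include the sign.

Market excess return = 9.97% − 0.98% = 8.99%
CAPM benchmark = R_f + β(R_m − R_f) = 0.98% + 1.37 × 8.99% = 13.2963%
α = actual − benchmark = 16.32% − 13.2963% = +3.02%

+3.02%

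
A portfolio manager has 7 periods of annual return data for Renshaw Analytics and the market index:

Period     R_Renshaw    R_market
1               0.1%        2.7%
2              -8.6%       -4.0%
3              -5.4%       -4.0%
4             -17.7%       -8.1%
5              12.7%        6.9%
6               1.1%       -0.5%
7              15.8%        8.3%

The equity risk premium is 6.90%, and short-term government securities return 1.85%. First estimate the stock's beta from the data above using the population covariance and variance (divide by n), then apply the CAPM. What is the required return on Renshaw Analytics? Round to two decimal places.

14.88%

Mean R_i = (0.1 − 8.6 − 5.4 − 17.7 + 12.7 + 1.1 + 15.8) / 7 = -0.2857%
Mean R_m = (2.7 − 4.0 − 4.0 − 8.1 + 6.9 − 0.5 + 8.3) / 7 = 0.1857%
Σ(R_i − R̄_i)(R_m − R̄_m) = 418.2314  ⇒  Cov = 418.2314 / 7 = 59.7473
Σ(R_m − R̄_m)² = 221.4086  ⇒  Var(R_m) = 221.4086 / 7 = 31.6298
β = Cov / Var(R_m) = 59.7473 / 31.6298 = 1.8890
E(R) = R_f + β × MRP = 1.85% + 1.8890 × 6.90% = 14.88%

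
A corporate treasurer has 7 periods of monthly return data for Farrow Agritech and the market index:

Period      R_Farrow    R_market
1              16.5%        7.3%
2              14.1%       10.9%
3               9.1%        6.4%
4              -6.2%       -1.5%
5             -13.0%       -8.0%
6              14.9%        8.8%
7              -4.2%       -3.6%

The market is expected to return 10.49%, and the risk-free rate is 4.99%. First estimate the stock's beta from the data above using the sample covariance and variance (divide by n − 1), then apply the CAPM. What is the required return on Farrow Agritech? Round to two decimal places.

Mean R_i = (16.5 + 14.1 + 9.1 − 6.2 − 13.0 + 14.9 − 4.2) / 7 = 4.4571%
Mean R_m = (7.3 + 10.9 + 6.4 − 1.5 − 8.0 + 8.8 − 3.6) / 7 = 2.9000%
Σ(R_i − R̄_i)(R_m − R̄_m) = 501.4400  ⇒  Cov = 501.4400 / 6 = 83.5733
Σ(R_m − R̄_m)² = 310.8400  ⇒  Var(R_m) = 310.8400 / 6 = 51.8067
β = Cov / Var(R_m) = 83.5733 / 51.8067 = 1.6132
MRP = 10.49% − 4.99% = 5.50%
E(R) = R_f + β × MRP = 4.99% + 1.6132 × 5.50% = 13.86%

13.86%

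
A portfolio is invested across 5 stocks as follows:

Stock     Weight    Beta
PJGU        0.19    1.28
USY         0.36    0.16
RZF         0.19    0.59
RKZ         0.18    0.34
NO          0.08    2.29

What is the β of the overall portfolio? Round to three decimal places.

0.657

β_P = Σ w_i β_i = 0.19×1.28 + 0.36×0.16 + 0.19×0.59 + 0.18×0.34 + 0.08×2.29 = 0.6573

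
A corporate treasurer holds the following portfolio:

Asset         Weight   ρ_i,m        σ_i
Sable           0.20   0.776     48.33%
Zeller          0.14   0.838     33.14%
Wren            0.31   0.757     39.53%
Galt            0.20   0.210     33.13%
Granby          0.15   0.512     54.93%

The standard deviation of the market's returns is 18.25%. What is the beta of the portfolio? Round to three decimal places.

β_Sable = 0.776 × 48.33% / 18.25% = 2.0550
β_Zeller = 0.838 × 33.14% / 18.25% = 1.5217
β_Wren = 0.757 × 39.53% / 18.25% = 1.6397
β_Galt = 0.210 × 33.13% / 18.25% = 0.3812
β_Granby = 0.512 × 54.93% / 18.25% = 1.5410
β_P = Σ w_i β_i = 0.20×2.0550 + 0.14×1.5217 + 0.31×1.6397 + 0.20×0.3812 + 0.15×1.5410 = 1.4397

1.440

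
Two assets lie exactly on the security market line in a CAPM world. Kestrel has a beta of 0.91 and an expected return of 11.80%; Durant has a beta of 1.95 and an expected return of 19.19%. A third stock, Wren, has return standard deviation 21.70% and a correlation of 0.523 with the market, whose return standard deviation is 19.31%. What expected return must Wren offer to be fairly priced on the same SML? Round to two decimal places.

9.51%

MRP = (19.19% − 11.80%) / (1.95 − 0.91) = 7.1058%
R_f = 11.80% − 0.91 × 7.1058% = 5.3337%
β_Wren = ρ·σ_i/σ_m = 0.523 × 21.70 / 19.31 = 0.5877
E(R_Wren) = R_f + β × MRP = 5.3337% + 0.5877 × 7.1058% = 9.51%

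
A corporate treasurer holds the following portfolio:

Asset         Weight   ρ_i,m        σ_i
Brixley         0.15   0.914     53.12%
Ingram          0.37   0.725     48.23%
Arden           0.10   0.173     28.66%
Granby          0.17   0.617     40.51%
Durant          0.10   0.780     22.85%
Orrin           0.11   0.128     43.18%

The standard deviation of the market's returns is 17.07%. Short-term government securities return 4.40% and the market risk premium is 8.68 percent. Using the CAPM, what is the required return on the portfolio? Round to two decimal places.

β_Brixley = 0.914 × 53.12% / 17.07% = 2.8443
β_Ingram = 0.725 × 48.23% / 17.07% = 2.0484
β_Arden = 0.173 × 28.66% / 17.07% = 0.2905
β_Granby = 0.617 × 40.51% / 17.07% = 1.4642
β_Durant = 0.780 × 22.85% / 17.07% = 1.0441
β_Orrin = 0.128 × 43.18% / 17.07% = 0.3238
β_P = Σ w_i β_i = 0.15×2.8443 + 0.37×2.0484 + 0.10×0.2905 + 0.17×1.4642 + 0.10×1.0441 + 0.11×0.3238 = 1.6025
E(R_P) = R_f + β_P × MRP = 4.40% + 1.6025 × 8.68% = 18.31%

18.31%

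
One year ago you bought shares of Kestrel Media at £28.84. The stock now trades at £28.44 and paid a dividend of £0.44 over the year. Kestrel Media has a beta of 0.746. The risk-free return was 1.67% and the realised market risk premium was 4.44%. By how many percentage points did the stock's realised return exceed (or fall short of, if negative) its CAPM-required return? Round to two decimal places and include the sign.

-4.84%

Realised HPR = (P1 + D1 − P0) / P0 = (28.44 + 0.44 − 28.84) / 28.84 = 0.04 / 28.84 = 0.1387%
CAPM required = R_f + β·MRP = 1.67% + 0.746 × 4.44% = 4.98224%
α = realised − required = 0.1387% − 4.98224% = -4.84%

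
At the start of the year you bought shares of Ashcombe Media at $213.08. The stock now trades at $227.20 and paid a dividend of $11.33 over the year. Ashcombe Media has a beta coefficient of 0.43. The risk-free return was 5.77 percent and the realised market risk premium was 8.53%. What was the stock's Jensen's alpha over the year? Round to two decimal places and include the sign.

Realised HPR = (P1 + D1 − P0) / P0 = (227.20 + 11.33 − 213.08) / 213.08 = 25.45 / 213.08 = 11.9439%
CAPM required = R_f + β·MRP = 5.77% + 0.43 × 8.53% = 9.4379%
α = realised − required = 11.9439% − 9.4379% = +2.51%

+2.51%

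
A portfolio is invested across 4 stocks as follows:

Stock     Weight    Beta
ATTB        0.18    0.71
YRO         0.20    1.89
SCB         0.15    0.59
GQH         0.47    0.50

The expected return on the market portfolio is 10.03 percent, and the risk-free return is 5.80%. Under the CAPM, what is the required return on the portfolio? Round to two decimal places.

β_P = Σ w_i β_i = 0.18×0.71 + 0.20×1.89 + 0.15×0.59 + 0.47×0.50 = 0.8293
MRP = 10.03% − 5.80% = 4.23%
E(R_P) = R_f + β_P × MRP = 5.80% + 0.8293 × 4.23% = 9.31%

9.31%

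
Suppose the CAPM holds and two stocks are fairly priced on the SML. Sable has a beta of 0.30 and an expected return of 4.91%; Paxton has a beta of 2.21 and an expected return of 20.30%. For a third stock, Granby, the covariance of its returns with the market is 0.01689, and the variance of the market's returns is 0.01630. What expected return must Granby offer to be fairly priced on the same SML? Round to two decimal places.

10.84%

MRP = (20.30% − 4.91%) / (2.21 − 0.30) = 8.0576%
R_f = 4.91% − 0.30 × 8.0576% = 2.4927%
β_Granby = Cov / Var(R_m) = 0.01689 / 0.01630 = 1.0362
E(R_Granby) = R_f + β × MRP = 2.4927% + 1.0362 × 8.0576% = 10.84%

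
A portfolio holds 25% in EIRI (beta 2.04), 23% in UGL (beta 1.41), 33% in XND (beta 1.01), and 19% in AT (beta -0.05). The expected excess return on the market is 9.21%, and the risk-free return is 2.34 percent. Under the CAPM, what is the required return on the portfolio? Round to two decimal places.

β_P = Σ w_i β_i = 0.25×2.04 + 0.23×1.41 + 0.33×1.01 + 0.19×-0.05 = 1.1581
E(R_P) = R_f + β_P × MRP = 2.34% + 1.1581 × 9.21% = 13.01%

13.01%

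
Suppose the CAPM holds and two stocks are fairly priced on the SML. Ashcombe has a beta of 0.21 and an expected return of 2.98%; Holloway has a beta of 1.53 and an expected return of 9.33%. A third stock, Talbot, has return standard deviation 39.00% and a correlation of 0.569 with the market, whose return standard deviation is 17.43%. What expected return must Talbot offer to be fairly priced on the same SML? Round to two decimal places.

8.09%

MRP = (9.33% − 2.98%) / (1.53 − 0.21) = 4.8106%
R_f = 2.98% − 0.21 × 4.8106% = 1.9698%
β_Talbot = ρ·σ_i/σ_m = 0.569 × 39.00 / 17.43 = 1.2731
E(R_Talbot) = R_f + β × MRP = 1.9698% + 1.2731 × 4.8106% = 8.09%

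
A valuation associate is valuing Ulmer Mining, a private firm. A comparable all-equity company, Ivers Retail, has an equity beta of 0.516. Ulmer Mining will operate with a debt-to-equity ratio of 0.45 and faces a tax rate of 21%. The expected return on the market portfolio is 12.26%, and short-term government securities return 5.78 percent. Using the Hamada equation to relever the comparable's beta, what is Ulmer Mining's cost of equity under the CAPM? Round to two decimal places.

β_L = β_U × [1 + (1 − t)(D/E)] = 0.516 × [1 + (1 − 0.21) × 0.45]
    = 0.516 × [1 + 0.79 × 0.45] = 0.516 × 1.3555 = 0.6994
MRP = 12.26% − 5.78% = 6.48%
E(R) = R_f + β_L × MRP = 5.78% + 0.6994 × 6.48% = 10.31%

10.31%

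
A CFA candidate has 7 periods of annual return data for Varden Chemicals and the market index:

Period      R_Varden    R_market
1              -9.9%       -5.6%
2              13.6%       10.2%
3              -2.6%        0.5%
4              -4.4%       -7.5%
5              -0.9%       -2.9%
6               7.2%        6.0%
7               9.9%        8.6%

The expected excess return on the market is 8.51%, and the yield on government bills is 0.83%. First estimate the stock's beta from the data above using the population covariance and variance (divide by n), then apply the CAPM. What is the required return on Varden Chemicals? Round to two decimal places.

Mean R_i = (-9.9 + 13.6 − 2.6 − 4.4 − 0.9 + 7.2 + 9.9) / 7 = 1.8429%
Mean R_m = (-5.6 + 10.2 + 0.5 − 7.5 − 2.9 + 6.0 + 8.6) / 7 = 1.3286%
Σ(R_i − R̄_i)(R_m − R̄_m) = 339.6714  ⇒  Cov = 339.6714 / 7 = 48.5245
Σ(R_m − R̄_m)² = 297.9143  ⇒  Var(R_m) = 297.9143 / 7 = 42.5592
β = Cov / Var(R_m) = 48.5245 / 42.5592 = 1.1402
E(R) = R_f + β × MRP = 0.83% + 1.1402 × 8.51% = 10.53%

10.53%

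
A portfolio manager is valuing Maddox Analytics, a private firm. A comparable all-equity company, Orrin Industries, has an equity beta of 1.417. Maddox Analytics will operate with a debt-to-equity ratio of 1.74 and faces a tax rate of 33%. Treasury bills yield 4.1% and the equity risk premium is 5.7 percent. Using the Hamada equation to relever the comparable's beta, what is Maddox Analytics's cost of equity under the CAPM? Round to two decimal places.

21.59%

β_L = β_U × [1 + (1 − t)(D/E)] = 1.417 × [1 + (1 − 0.33) × 1.74]
    = 1.417 × [1 + 0.67 × 1.74] = 1.417 × 2.1658 = 3.0689
E(R) = R_f + β_L × MRP = 4.1% + 3.0689 × 5.7% = 21.59%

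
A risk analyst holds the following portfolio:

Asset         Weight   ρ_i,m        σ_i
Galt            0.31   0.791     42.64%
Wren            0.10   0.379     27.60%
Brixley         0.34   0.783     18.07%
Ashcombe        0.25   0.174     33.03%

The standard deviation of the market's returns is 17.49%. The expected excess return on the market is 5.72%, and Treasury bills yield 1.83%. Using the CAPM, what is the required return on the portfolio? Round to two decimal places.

7.63%

β_Galt = 0.791 × 42.64% / 17.49% = 1.9284
β_Wren = 0.379 × 27.60% / 17.49% = 0.5981
β_Brixley = 0.783 × 18.07% / 17.49% = 0.8090
β_Ashcombe = 0.174 × 33.03% / 17.49% = 0.3286
β_P = Σ w_i β_i = 0.31×1.9284 + 0.10×0.5981 + 0.34×0.8090 + 0.25×0.3286 = 1.0148
E(R_P) = R_f + β_P × MRP = 1.83% + 1.0148 × 5.72% = 7.63%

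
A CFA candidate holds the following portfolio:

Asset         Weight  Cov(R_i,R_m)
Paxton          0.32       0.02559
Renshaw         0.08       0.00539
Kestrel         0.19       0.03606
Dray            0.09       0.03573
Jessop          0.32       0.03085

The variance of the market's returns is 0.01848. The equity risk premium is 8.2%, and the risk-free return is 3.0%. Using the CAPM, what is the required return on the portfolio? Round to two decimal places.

15.67%

β_Paxton = 0.02559 / 0.01848 = 1.3847
β_Renshaw = 0.00539 / 0.01848 = 0.2917
β_Kestrel = 0.03606 / 0.01848 = 1.9513
β_Dray = 0.03573 / 0.01848 = 1.9334
β_Jessop = 0.03085 / 0.01848 = 1.6694
β_P = Σ w_i β_i = 0.32×1.3847 + 0.08×0.2917 + 0.19×1.9513 + 0.09×1.9334 + 0.32×1.6694 = 1.5454
E(R_P) = R_f + β_P × MRP = 3.0% + 1.5454 × 8.2% = 15.67%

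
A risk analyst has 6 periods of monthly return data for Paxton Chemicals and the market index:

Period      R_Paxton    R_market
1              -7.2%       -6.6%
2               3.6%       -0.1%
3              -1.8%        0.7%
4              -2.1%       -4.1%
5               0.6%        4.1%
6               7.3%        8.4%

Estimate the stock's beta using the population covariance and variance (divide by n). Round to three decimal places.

0.802

Mean R_i = (-7.2 + 3.6 − 1.8 − 2.1 + 0.6 + 7.3) / 6 = 0.0667%
Mean R_m = (-6.6 − 0.1 + 0.7 − 4.1 + 4.1 + 8.4) / 6 = 0.4000%
Σ(R_i − R̄_i)(R_m − R̄_m) = 118.1300  ⇒  Cov = 118.1300 / 6 = 19.6883
Σ(R_m − R̄_m)² = 147.2800  ⇒  Var(R_m) = 147.2800 / 6 = 24.5467
β = Cov / Var(R_m) = 19.6883 / 24.5467 = 0.8021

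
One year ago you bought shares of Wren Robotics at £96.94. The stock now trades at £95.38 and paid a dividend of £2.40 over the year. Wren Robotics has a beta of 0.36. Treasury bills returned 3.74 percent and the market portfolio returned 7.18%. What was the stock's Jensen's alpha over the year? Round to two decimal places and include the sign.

-4.11%

Realised HPR = (P1 + D1 − P0) / P0 = (95.38 + 2.40 − 96.94) / 96.94 = 0.84 / 96.94 = 0.8665%
MRP = 7.18% − 3.74% = 3.44%
CAPM required = R_f + β·MRP = 3.74% + 0.36 × 3.44% = 4.9784%
α = realised − required = 0.8665% − 4.9784% = -4.11%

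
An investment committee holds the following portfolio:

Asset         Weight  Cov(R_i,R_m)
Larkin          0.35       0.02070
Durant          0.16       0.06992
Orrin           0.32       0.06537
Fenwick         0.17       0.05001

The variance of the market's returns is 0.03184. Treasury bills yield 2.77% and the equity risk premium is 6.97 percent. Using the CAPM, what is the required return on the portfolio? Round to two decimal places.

13.25%

β_Larkin = 0.02070 / 0.03184 = 0.6501
β_Durant = 0.06992 / 0.03184 = 2.1960
β_Orrin = 0.06537 / 0.03184 = 2.0531
β_Fenwick = 0.05001 / 0.03184 = 1.5707
β_P = Σ w_i β_i = 0.35×0.6501 + 0.16×2.1960 + 0.32×2.0531 + 0.17×1.5707 = 1.5029
E(R_P) = R_f + β_P × MRP = 2.77% + 1.5029 × 6.97% = 13.25%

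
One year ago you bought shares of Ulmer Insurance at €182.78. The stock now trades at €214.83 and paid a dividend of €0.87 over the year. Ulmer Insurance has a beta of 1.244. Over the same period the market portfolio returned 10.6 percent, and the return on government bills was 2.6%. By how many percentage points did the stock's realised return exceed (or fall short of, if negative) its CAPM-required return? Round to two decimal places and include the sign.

+5.46%

Realised HPR = (P1 + D1 − P0) / P0 = (214.83 + 0.87 − 182.78) / 182.78 = 32.92 / 182.78 = 18.0107%
MRP = 10.6% − 2.6% = 8.00%
CAPM required = R_f + β·MRP = 2.6% + 1.244 × 8.0% = 12.5520%
α = realised − required = 18.0107% − 12.5520% = +5.46%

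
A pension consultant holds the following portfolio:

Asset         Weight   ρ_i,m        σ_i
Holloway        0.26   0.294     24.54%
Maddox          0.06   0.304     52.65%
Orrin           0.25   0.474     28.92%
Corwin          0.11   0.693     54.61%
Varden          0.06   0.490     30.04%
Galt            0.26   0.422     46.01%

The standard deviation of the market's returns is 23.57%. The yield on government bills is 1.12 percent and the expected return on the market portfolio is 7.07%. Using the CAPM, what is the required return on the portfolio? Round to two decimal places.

5.25%

β_Holloway = 0.294 × 24.54% / 23.57% = 0.3061
β_Maddox = 0.304 × 52.65% / 23.57% = 0.6791
β_Orrin = 0.474 × 28.92% / 23.57% = 0.5816
β_Corwin = 0.693 × 54.61% / 23.57% = 1.6056
β_Varden = 0.490 × 30.04% / 23.57% = 0.6245
β_Galt = 0.422 × 46.01% / 23.57% = 0.8238
β_P = Σ w_i β_i = 0.26×0.3061 + 0.06×0.6791 + 0.25×0.5816 + 0.11×1.6056 + 0.06×0.6245 + 0.26×0.8238 = 0.6940
MRP = 7.07% − 1.12% = 5.95%
E(R_P) = R_f + β_P × MRP = 1.12% + 0.6940 × 5.95% = 5.25%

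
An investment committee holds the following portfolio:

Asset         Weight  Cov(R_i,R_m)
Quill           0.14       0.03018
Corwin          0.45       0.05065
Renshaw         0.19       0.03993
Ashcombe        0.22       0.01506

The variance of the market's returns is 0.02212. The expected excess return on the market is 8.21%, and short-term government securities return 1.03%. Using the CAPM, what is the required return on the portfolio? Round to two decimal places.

15.10%

β_Quill = 0.03018 / 0.02212 = 1.3644
β_Corwin = 0.05065 / 0.02212 = 2.2898
β_Renshaw = 0.03993 / 0.02212 = 1.8052
β_Ashcombe = 0.01506 / 0.02212 = 0.6808
β_P = Σ w_i β_i = 0.14×1.3644 + 0.45×2.2898 + 0.19×1.8052 + 0.22×0.6808 = 1.7142
E(R_P) = R_f + β_P × MRP = 1.03% + 1.7142 × 8.21% = 15.10%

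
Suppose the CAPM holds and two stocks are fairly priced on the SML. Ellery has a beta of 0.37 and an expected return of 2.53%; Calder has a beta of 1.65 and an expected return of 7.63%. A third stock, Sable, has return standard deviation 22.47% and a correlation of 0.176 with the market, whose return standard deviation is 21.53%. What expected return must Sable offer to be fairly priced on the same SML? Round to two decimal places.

MRP = (7.63% − 2.53%) / (1.65 − 0.37) = 3.9844%
R_f = 2.53% − 0.37 × 3.9844% = 1.0558%
β_Sable = ρ·σ_i/σ_m = 0.176 × 22.47 / 21.53 = 0.1837
E(R_Sable) = R_f + β × MRP = 1.0558% + 0.1837 × 3.9844% = 1.79%

1.79%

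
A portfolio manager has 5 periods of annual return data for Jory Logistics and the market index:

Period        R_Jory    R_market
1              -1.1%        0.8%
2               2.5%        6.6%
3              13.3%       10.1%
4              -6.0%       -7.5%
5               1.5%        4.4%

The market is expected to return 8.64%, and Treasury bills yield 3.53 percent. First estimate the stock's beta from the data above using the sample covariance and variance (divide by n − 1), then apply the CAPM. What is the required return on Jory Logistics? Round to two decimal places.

8.41%

Mean R_i = (-1.1 + 2.5 + 13.3 − 6.0 + 1.5) / 5 = 2.0400%
Mean R_m = (0.8 + 6.6 + 10.1 − 7.5 + 4.4) / 5 = 2.8800%
Σ(R_i − R̄_i)(R_m − R̄_m) = 172.1740  ⇒  Cov = 172.1740 / 4 = 43.0435
Σ(R_m − R̄_m)² = 180.3480  ⇒  Var(R_m) = 180.3480 / 4 = 45.0870
β = Cov / Var(R_m) = 43.0435 / 45.0870 = 0.9547
MRP = 8.64% − 3.53% = 5.11%
E(R) = R_f + β × MRP = 3.53% + 0.9547 × 5.11% = 8.41%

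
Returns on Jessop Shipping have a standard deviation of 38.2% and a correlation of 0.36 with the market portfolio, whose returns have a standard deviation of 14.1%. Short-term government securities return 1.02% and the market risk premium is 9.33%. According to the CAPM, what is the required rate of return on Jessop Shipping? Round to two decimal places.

10.12%

β = ρ × σ_i / σ_m = 0.36 × 38.2% / 14.1% = 0.9753
E(R) = 1.02% + 0.9753 × 9.33% = 10.12%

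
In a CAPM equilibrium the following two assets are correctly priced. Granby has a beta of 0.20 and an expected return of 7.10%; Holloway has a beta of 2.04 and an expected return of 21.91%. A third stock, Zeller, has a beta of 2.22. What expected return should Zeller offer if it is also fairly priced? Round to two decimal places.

MRP (SML slope) = (21.91% − 7.10%) / (2.04 − 0.20) = 14.81% / 1.84 = 8.0489%
R_f (intercept) = 7.10% − 0.20 × 8.0489% = 5.4902%
E(R_Zeller) = R_f + β × MRP = 5.4902% + 2.22 × 8.0489% = 23.36%

23.36%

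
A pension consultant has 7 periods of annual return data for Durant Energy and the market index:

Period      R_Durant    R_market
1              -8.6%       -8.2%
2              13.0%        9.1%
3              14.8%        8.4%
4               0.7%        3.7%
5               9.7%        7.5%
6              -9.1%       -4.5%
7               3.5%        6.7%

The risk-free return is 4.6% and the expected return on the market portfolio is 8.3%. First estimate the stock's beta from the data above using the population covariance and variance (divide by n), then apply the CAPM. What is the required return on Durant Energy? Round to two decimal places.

Mean R_i = (-8.6 + 13.0 + 14.8 + 0.7 + 9.7 − 9.1 + 3.5) / 7 = 3.4286%
Mean R_m = (-8.2 + 9.1 + 8.4 + 3.7 + 7.5 − 4.5 + 6.7) / 7 = 3.2429%
Σ(R_i − R̄_i)(R_m − R̄_m) = 375.0514  ⇒  Cov = 375.0514 / 7 = 53.5788
Σ(R_m − R̄_m)² = 282.0771  ⇒  Var(R_m) = 282.0771 / 7 = 40.2967
β = Cov / Var(R_m) = 53.5788 / 40.2967 = 1.3296
MRP = 8.3% − 4.6% = 3.70%
E(R) = R_f + β × MRP = 4.6% + 1.3296 × 3.7% = 9.52%

9.52%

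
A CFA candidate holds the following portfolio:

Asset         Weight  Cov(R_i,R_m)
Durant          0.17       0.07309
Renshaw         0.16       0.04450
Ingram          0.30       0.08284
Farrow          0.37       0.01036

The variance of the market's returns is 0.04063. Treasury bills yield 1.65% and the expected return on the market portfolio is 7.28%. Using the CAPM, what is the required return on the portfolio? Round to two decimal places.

β_Durant = 0.07309 / 0.04063 = 1.7989
β_Renshaw = 0.04450 / 0.04063 = 1.0952
β_Ingram = 0.08284 / 0.04063 = 2.0389
β_Farrow = 0.01036 / 0.04063 = 0.2550
β_P = Σ w_i β_i = 0.17×1.7989 + 0.16×1.0952 + 0.30×2.0389 + 0.37×0.2550 = 1.1871
MRP = 7.28% − 1.65% = 5.63%
E(R_P) = R_f + β_P × MRP = 1.65% + 1.1871 × 5.63% = 8.33%

8.33%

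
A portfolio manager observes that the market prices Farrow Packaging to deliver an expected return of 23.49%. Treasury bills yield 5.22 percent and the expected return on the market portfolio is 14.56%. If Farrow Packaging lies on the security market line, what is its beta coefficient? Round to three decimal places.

1.956

MRP = 14.56% − 5.22% = 9.34%
β = (E(R) − R_f) / MRP = (23.49% − 5.22%) / 9.34% = 18.27% / 9.34% = 1.956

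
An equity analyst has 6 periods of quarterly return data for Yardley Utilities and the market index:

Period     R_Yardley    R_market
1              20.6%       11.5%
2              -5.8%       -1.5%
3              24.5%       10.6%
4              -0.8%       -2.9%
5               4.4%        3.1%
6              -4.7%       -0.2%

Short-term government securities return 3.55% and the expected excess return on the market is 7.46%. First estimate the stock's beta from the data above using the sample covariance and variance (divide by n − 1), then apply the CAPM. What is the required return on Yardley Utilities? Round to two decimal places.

18.57%

Mean R_i = (20.6 − 5.8 + 24.5 − 0.8 + 4.4 − 4.7) / 6 = 6.3667%
Mean R_m = (11.5 − 1.5 + 10.6 − 2.9 + 3.1 − 0.2) / 6 = 3.4333%
Σ(R_i − R̄_i)(R_m − R̄_m) = 391.0467  ⇒  Cov = 391.0467 / 5 = 78.2093
Σ(R_m − R̄_m)² = 194.1933  ⇒  Var(R_m) = 194.1933 / 5 = 38.8387
β = Cov / Var(R_m) = 78.2093 / 38.8387 = 2.0137
E(R) = R_f + β × MRP = 3.55% + 2.0137 × 7.46% = 18.57%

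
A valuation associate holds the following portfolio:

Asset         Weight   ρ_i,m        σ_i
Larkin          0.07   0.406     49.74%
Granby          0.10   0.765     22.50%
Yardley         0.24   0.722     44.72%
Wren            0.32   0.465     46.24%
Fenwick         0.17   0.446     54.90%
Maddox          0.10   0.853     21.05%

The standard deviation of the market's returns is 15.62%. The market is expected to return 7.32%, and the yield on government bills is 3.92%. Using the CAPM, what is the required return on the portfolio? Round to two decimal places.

β_Larkin = 0.406 × 49.74% / 15.62% = 1.2929
β_Granby = 0.765 × 22.50% / 15.62% = 1.1020
β_Yardley = 0.722 × 44.72% / 15.62% = 2.0671
β_Wren = 0.465 × 46.24% / 15.62% = 1.3765
β_Fenwick = 0.446 × 54.90% / 15.62% = 1.5676
β_Maddox = 0.853 × 21.05% / 15.62% = 1.1495
β_P = Σ w_i β_i = 0.07×1.2929 + 0.10×1.1020 + 0.24×2.0671 + 0.32×1.3765 + 0.17×1.5676 + 0.10×1.1495 = 1.5187
MRP = 7.32% − 3.92% = 3.40%
E(R_P) = R_f + β_P × MRP = 3.92% + 1.5187 × 3.40% = 9.08%

9.08%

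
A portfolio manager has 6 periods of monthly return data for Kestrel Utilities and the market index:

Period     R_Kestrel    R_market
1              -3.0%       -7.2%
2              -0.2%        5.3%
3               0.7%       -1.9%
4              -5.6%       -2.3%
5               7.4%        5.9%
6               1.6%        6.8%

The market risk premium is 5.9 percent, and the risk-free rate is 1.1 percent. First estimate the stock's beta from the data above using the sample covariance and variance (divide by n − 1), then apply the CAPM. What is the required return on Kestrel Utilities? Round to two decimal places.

4.21%

Mean R_i = (-3.0 − 0.2 + 0.7 − 5.6 + 7.4 + 1.6) / 6 = 0.1500%
Mean R_m = (-7.2 + 5.3 − 1.9 − 2.3 + 5.9 + 6.8) / 6 = 1.1000%
Σ(R_i − R̄_i)(R_m − R̄_m) = 85.6400  ⇒  Cov = 85.6400 / 5 = 17.1280
Σ(R_m − R̄_m)² = 162.6200  ⇒  Var(R_m) = 162.6200 / 5 = 32.5240
β = Cov / Var(R_m) = 17.1280 / 32.5240 = 0.5266
E(R) = R_f + β × MRP = 1.1% + 0.5266 × 5.9% = 4.21%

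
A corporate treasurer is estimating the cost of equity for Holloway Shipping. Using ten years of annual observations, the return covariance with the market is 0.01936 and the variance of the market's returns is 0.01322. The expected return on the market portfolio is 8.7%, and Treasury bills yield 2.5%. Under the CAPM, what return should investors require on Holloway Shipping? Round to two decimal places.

11.58%

β = Cov(R_i, R_m) / Var(R_m) = 0.01936 / 0.01322 = 1.4644
MRP = 8.7% − 2.5% = 6.20%
E(R) = R_f + β × MRP = 2.5% + 1.4644 × 6.2% = 11.58%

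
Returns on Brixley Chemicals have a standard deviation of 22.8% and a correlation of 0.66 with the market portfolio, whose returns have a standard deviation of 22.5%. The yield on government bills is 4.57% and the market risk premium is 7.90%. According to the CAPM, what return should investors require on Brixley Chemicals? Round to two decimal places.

β = ρ × σ_i / σ_m = 0.66 × 22.8% / 22.5% = 0.6688
E(R) = 4.57% + 0.6688 × 7.90% = 9.85%

9.85%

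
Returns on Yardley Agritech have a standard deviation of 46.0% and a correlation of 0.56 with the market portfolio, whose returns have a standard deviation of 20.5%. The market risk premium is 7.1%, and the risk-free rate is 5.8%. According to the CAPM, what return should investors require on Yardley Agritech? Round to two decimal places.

β = ρ × σ_i / σ_m = 0.56 × 46.0% / 20.5% = 1.2566
E(R) = 5.8% + 1.2566 × 7.1% = 14.72%

14.72%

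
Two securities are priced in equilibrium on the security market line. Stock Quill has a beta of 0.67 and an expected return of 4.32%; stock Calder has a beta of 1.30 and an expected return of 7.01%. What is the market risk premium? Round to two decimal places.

Both satisfy E(R) = R_f + β·MRP, so the slope of the SML is
MRP = (7.01% − 4.32%) / (1.30 − 0.67) = 2.69% / 0.63 = 4.2698%

4.27%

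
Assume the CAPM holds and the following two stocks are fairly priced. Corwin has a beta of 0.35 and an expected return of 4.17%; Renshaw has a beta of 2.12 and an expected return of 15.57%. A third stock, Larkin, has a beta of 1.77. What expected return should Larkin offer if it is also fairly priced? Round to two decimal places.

13.32%

MRP (SML slope) = (15.57% − 4.17%) / (2.12 − 0.35) = 11.40% / 1.77 = 6.4407%
R_f (intercept) = 4.17% − 0.35 × 6.4407% = 1.9158%
E(R_Larkin) = R_f + β × MRP = 1.9158% + 1.77 × 6.4407% = 13.32%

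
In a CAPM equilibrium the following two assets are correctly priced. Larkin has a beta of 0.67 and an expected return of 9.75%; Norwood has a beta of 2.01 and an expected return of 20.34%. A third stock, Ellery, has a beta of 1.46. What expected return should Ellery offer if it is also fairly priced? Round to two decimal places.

15.99%

MRP (SML slope) = (20.34% − 9.75%) / (2.01 − 0.67) = 10.59% / 1.34 = 7.9030%
R_f (intercept) = 9.75% − 0.67 × 7.9030% = 4.4550%
E(R_Ellery) = R_f + β × MRP = 4.4550% + 1.46 × 7.9030% = 15.99%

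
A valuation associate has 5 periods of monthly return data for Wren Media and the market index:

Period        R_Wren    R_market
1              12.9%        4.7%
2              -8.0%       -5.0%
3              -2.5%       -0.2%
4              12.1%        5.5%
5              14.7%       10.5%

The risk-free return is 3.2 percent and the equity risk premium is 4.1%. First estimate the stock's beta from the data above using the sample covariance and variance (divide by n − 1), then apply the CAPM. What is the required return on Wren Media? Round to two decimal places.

Mean R_i = (12.9 − 8.0 − 2.5 + 12.1 + 14.7) / 5 = 5.8400%
Mean R_m = (4.7 − 5.0 − 0.2 + 5.5 + 10.5) / 5 = 3.1000%
Σ(R_i − R̄_i)(R_m − R̄_m) = 231.5100  ⇒  Cov = 231.5100 / 4 = 57.8775
Σ(R_m − R̄_m)² = 139.5800  ⇒  Var(R_m) = 139.5800 / 4 = 34.8950
β = Cov / Var(R_m) = 57.8775 / 34.8950 = 1.6586
E(R) = R_f + β × MRP = 3.2% + 1.6586 × 4.1% = 10.00%

10.00%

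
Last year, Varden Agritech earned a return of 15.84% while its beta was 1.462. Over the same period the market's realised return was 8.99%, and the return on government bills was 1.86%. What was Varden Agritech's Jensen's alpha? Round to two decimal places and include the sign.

+3.56%

Market excess return = 8.99% − 1.86% = 7.13%
CAPM benchmark = R_f + β(R_m − R_f) = 1.86% + 1.462 × 7.13% = 12.28406%
α = actual − benchmark = 15.84% − 12.28406% = +3.56%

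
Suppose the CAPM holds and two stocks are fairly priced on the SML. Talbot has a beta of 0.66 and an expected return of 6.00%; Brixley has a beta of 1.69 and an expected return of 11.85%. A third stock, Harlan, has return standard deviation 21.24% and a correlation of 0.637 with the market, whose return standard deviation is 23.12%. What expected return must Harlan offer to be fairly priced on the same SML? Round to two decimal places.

5.58%

MRP = (11.85% − 6.00%) / (1.69 − 0.66) = 5.6796%
R_f = 6.00% − 0.66 × 5.6796% = 2.2515%
β_Harlan = ρ·σ_i/σ_m = 0.637 × 21.24 / 23.12 = 0.5852
E(R_Harlan) = R_f + β × MRP = 2.2515% + 0.5852 × 5.6796% = 5.58%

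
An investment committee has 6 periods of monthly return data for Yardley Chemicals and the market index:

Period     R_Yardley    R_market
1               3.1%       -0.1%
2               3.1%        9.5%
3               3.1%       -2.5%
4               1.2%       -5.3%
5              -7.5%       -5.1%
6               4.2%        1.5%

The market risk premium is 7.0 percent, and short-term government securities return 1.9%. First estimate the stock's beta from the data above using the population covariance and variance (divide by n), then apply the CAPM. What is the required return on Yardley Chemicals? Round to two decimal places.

Mean R_i = (3.1 + 3.1 + 3.1 + 1.2 − 7.5 + 4.2) / 6 = 1.2000%
Mean R_m = (-0.1 + 9.5 − 2.5 − 5.3 − 5.1 + 1.5) / 6 = -0.3333%
Σ(R_i − R̄_i)(R_m − R̄_m) = 61.9800  ⇒  Cov = 61.9800 / 6 = 10.3300
Σ(R_m − R̄_m)² = 152.1933  ⇒  Var(R_m) = 152.1933 / 6 = 25.3656
β = Cov / Var(R_m) = 10.3300 / 25.3656 = 0.4072
E(R) = R_f + β × MRP = 1.9% + 0.4072 × 7.0% = 4.75%

4.75%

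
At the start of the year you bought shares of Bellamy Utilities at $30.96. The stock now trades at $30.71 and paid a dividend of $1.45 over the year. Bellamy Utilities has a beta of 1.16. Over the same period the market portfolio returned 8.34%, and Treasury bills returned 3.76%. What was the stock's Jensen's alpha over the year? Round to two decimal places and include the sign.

Realised HPR = (P1 + D1 − P0) / P0 = (30.71 + 1.45 − 30.96) / 30.96 = 1.20 / 30.96 = 3.8760%
MRP = 8.34% − 3.76% = 4.58%
CAPM required = R_f + β·MRP = 3.76% + 1.16 × 4.58% = 9.0728%
α = realised − required = 3.8760% − 9.0728% = -5.20%

-5.20%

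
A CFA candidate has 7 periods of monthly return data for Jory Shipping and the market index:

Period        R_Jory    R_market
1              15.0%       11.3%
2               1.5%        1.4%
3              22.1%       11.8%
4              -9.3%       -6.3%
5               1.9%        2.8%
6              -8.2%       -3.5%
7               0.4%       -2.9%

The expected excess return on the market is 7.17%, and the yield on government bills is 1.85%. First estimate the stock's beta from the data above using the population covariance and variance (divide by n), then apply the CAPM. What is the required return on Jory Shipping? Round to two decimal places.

12.96%

Mean R_i = (15.0 + 1.5 + 22.1 − 9.3 + 1.9 − 8.2 + 0.4) / 7 = 3.3429%
Mean R_m = (11.3 + 1.4 + 11.8 − 6.3 + 2.8 − 3.5 − 2.9) / 7 = 2.0857%
Σ(R_i − R̄_i)(R_m − R̄_m) = 475.0243  ⇒  Cov = 475.0243 / 7 = 67.8606
Σ(R_m − R̄_m)² = 306.6286  ⇒  Var(R_m) = 306.6286 / 7 = 43.8041
β = Cov / Var(R_m) = 67.8606 / 43.8041 = 1.5492
E(R) = R_f + β × MRP = 1.85% + 1.5492 × 7.17% = 12.96%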